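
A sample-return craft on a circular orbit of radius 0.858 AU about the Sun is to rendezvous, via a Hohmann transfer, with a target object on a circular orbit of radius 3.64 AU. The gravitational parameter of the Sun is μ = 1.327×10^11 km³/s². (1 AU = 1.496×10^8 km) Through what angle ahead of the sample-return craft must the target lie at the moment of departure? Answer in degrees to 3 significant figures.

φ = 92.6°

In km: r₁ = 0.858 × 1.496×10^8 = 1.283568×10^8 km; r₂ = 3.64 × 1.496×10^8 = 5.44544×10^8 km.
The Hohmann ellipse has a_t = (r₁ + r₂)/2 = 3.364504×10^8 km.
Transfer time t = π√(a_t³/μ) = 5.3223×10^7 s.
The target's mean motion on its circular orbit is ω₂ = √(μ/r₂³) = 2.8667×10^-8 rad/s.
Angle swept by the target during transfer: ω₂·t = 1.5257 rad = 87.42°.
Arrival is 180° from departure on the ellipse, so φ = 180° − 87.42° = 92.6°.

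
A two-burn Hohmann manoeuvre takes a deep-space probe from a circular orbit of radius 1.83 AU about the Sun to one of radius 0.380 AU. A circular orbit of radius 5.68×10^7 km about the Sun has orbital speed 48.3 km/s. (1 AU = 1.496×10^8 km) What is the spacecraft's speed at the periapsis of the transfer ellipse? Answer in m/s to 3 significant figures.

v = 62100 m/s

From the circular-orbit relation v² = μ/r at r = 5.68×10^7 km: μ = v²r = (48.3)² × 5.68×10^7 = 1.32508×10^11 km³/s².
In km: r₁ = 1.83 × 1.496×10^8 = 2.73768×10^8 km; r₂ = 0.380 × 1.496×10^8 = 5.6848×10^7 km.
Semi-major axis of the transfer orbit: a_t = (2.73768×10^8 + 5.6848×10^7)/2 = 1.65308×10^8 km.
At periapsis, r = 5.6848×10^7 km.
Vis-viva: v = √[μ(2/r − 1/a_t)] = √[1.32508×10^11 × (2/5.6848×10^7 − 1/1.65308×10^8)] = 62.13 km/s.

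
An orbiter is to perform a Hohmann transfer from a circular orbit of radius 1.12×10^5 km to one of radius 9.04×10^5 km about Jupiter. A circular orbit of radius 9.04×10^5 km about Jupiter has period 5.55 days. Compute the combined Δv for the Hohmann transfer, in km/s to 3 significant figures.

Δv = 17.5 km/s

From Kepler's third law T² = 4π²r³/μ at r = 9.04×10^5 km, T = 5.55 days = 5.55 × 86400 s = 4.7952×10^5 s: μ = 4π²r³/T² = 1.26839×10^8 km³/s².
The Hohmann ellipse has a_t = (r₁ + r₂)/2 = 5.080×10^5 km.
At r₁ the circular-orbit speed is v₁ = √(μ/r₁) = 33.65 km/s.
On the transfer ellipse at r₁, vis-viva gives v_p = √[μ(2/r₁ − 1/a_t)] = 44.89 km/s.
First burn Δv₁ = |v_p − v₁| = 11.24 km/s.
Circular speed at r₂: v₂ = √(μ/r₂) = 11.845 km/s.
Transfer-orbit speed at r₂: v_a = √[μ(2/r₂ − 1/a_t)] = 5.5618 km/s.
Second burn Δv₂ = |v₂ − v_a| = 6.283 km/s.
Total Δv = Δv₁ + Δv₂ = 17.52 km/s.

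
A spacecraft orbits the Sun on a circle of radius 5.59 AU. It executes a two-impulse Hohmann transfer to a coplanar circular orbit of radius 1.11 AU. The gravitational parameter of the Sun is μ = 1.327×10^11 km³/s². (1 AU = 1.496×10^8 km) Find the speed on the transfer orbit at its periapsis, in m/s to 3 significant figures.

v = 36500 m/s

In km: r₁ = 5.59 × 1.496×10^8 = 8.36264×10^8 km; r₂ = 1.11 × 1.496×10^8 = 1.66056×10^8 km.
The Hohmann ellipse has a_t = (r₁ + r₂)/2 = 5.0116×10^8 km.
The periapsis of the transfer ellipse is at r = 1.66056×10^8 km.
From the vis-viva equation, v = √[μ(2/r − 1/a_t)] = 36.52 km/s.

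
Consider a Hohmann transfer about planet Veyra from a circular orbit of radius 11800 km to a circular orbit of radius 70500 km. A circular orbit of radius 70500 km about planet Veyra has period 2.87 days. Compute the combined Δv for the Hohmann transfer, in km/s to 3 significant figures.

From Kepler's third law T² = 4π²r³/μ at r = 70500 km, T = 2.87 days = 2.87 × 86400 s = 2.47968×10^5 s: μ = 4π²r³/T² = 2.24976×10^5 km³/s².
Transfer-ellipse semi-major axis a_t = (r₁ + r₂)/2 = (11800 + 70500)/2 = 41150 km.
At r₁ the circular-orbit speed is v₁ = √(μ/r₁) = 4.366 km/s.
On the transfer ellipse at r₁, v² = μ(2/r − 1/a) gives v_p = √[μ(2/r₁ − 1/a_t)] = 5.715 km/s.
First burn Δv₁ = |v_p − v₁| = 1.349 km/s.
At r₂, v₂ = √(μ/r₂) = 1.7864 km/s.
Transfer-orbit speed at r₂: v_a = √[μ(2/r₂ − 1/a_t)] = 0.95660 km/s.
Second burn Δv₂ = |v₂ − v_a| = 0.8298 km/s.
Δv = Δv₁ + Δv₂ = 1.349 + 0.8298 = 2.179 km/s.

Δv = 2.18 km/s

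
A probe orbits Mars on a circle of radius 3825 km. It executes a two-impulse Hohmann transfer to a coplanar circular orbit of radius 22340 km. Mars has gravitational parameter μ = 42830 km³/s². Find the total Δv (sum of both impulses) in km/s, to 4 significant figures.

Semi-major axis of the transfer orbit: a_t = (3825 + 22340)/2 = 13082.5 km.
Circular speed at r₁: v₁ = √(μ/r₁) = √(42830/3825) = 3.3462495 km/s.
On the transfer ellipse at r₁, v² = μ(2/r − 1/a) gives v_p = √[μ(2/r₁ − 1/a_t)] = 4.3727488 km/s.
First burn Δv₁ = |v_p − v₁| = 1.026 km/s.
At r₂, v₂ = √(μ/r₂) = 1.3846 km/s.
Transfer-orbit speed at r₂: v_a = √[μ(2/r₂ − 1/a_t)] = 0.74869 km/s.
Second burn Δv₂ = |v₂ − v_a| = 0.6359 km/s.
Total Δv = Δv₁ + Δv₂ = 1.662 km/s.

Δv = 1.662 km/s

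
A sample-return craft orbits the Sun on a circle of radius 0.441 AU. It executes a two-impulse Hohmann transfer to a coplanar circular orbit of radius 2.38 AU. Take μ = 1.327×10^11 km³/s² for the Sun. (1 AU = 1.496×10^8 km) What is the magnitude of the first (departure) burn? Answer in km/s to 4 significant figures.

In km: r₁ = 0.441 × 1.496×10^8 = 6.59736×10^7 km; r₂ = 2.38 × 1.496×10^8 = 3.56048×10^8 km.
Transfer-ellipse semi-major axis a_t = (r₁ + r₂)/2 = (6.59736×10^7 + 3.56048×10^8)/2 = 2.110108×10^8 km.
On the circular orbit at r = 6.59736×10^7 km, v_c = √(μ/r) = 44.85 km/s.
Transfer-orbit speed at the same r (vis-viva, a = a_t): v_t = √[μ(2/r − 1/a_t)] = 58.26 km/s.
Δv₁ = |v_t − v_c| = |58.26 − 44.85| = 13.41 km/s.

Δv₁ = 13.41 km/s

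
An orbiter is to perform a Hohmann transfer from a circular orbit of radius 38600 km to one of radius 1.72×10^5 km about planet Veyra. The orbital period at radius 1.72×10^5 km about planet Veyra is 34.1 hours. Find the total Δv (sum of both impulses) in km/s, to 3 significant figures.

From Kepler's third law T² = 4π²r³/μ at r = 1.72×10^5 km, T = 34.1 hours = 34.1 × 3600 s = 1.2276×10^5 s: μ = 4π²r³/T² = 1.33300×10^7 km³/s².
The Hohmann ellipse has a_t = (r₁ + r₂)/2 = 1.053×10^5 km.
At r₁ the circular-orbit speed is v₁ = √(μ/r₁) = 18.5833 km/s.
On the transfer ellipse at r₁, vis-viva equation gives v_p = √[μ(2/r₁ − 1/a_t)] = 23.7505 km/s.
First burn Δv₁ = |v_p − v₁| = 5.1672 km/s.
Circular speed at r₂: v₂ = √(μ/r₂) = 8.8034 km/s.
Transfer-orbit speed at r₂: v_a = √[μ(2/r₂ − 1/a_t)] = 5.3300 km/s.
Second burn Δv₂ = |v₂ − v_a| = 3.4734 km/s.
Total Δv = Δv₁ + Δv₂ = 8.641 km/s.

Δv = 8.64 km/s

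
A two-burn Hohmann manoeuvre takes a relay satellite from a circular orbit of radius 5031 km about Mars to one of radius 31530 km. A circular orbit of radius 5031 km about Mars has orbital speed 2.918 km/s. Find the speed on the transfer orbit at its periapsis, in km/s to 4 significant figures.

v = 3.832 km/s

From the circular-orbit relation v² = μ/r at r = 5031 km: μ = v²r = (2.918)² × 5031 = 42837.6 km³/s².
The Hohmann ellipse has a_t = (r₁ + r₂)/2 = 18280.5 km.
At periapsis, r = 5031 km.
Applying v² = μ(2/r − 1/a_t): v = 3.832 km/s.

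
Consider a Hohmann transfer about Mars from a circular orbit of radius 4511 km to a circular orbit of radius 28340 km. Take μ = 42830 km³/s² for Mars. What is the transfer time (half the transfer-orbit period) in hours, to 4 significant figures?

t = 8.877 hours

Transfer-ellipse semi-major axis a_t = (r₁ + r₂)/2 = (4511 + 28340)/2 = 16425.5 km.
Transfer time t = π√(a_t³/μ) = π√((16425.5)³ / 42830) = 31956 s.
Converting: 31956 s ÷ 3600 s/hour = 8.877 hours.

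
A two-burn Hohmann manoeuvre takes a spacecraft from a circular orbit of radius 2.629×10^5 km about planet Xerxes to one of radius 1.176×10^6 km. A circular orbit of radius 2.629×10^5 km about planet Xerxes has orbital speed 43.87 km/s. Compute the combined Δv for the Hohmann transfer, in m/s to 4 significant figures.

Δv = 20420 m/s

From the circular-orbit relation v² = μ/r at r = 2.629×10^5 km: μ = v²r = (43.87)² × 2.629×10^5 = 5.05971×10^8 km³/s².
Semi-major axis of the transfer orbit: a_t = (2.629×10^5 + 1.176×10^6)/2 = 7.1945×10^5 km.
At r₁ the circular-orbit speed is v₁ = √(μ/r₁) = 43.87 km/s.
Transfer-orbit speed at r₁ (vis-viva): v_p = √[μ(2/r₁ − 1/a_t)] = 56.09 km/s.
First burn Δv₁ = |v_p − v₁| = 12.22 km/s.
At r₂, v₂ = √(μ/r₂) = 20.7424 km/s.
Transfer-orbit speed at r₂: v_a = √[μ(2/r₂ − 1/a_t)] = 12.5388 km/s.
Second burn Δv₂ = |v₂ − v_a| = 8.204 km/s.
Total Δv = Δv₁ + Δv₂ = 20.42 km/s.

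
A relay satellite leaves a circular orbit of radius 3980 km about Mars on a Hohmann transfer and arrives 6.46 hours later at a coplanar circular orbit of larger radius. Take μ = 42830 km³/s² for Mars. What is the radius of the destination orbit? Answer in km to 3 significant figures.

Transfer time t = 6.46 hours = 23256 s, and t = π√(a_t³/μ).
So a_t = (μ t²/π²)^(1/3) = (42830 × (23256)² / π²)^(1/3) = 13289 km.
Since a_t = (r₁ + r₂)/2, r₂ = 2a_t − r₁ = 2×13289 − 3980 = 22598 km.

r₂ = 22600 km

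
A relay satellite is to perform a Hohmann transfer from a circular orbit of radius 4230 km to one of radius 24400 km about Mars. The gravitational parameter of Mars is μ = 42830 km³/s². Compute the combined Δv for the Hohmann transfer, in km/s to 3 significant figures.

Δv = 1.58 km/s

Transfer-ellipse semi-major axis a_t = (r₁ + r₂)/2 = (4230 + 24400)/2 = 14315 km.
Circular speed at r₁: v₁ = √(μ/r₁) = √(42830/4230) = 3.18203 km/s.
On the transfer ellipse at r₁, v² = μ(2/r − 1/a) gives v_p = √[μ(2/r₁ − 1/a_t)] = 4.15435 km/s.
First burn Δv₁ = |v_p − v₁| = 0.9723 km/s.
Circular speed at r₂: v₂ = √(μ/r₂) = 1.3249 km/s.
Transfer-orbit speed at r₂: v_a = √[μ(2/r₂ − 1/a_t)] = 0.72020 km/s.
Second burn Δv₂ = |v₂ − v_a| = 0.6047 km/s.
Δv = Δv₁ + Δv₂ = 0.9723 + 0.6047 = 1.577 km/s.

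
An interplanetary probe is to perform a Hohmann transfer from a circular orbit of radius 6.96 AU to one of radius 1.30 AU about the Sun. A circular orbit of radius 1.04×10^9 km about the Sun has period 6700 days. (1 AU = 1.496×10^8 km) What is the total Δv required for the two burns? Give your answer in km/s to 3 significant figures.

Δv = 12.7 km/s

From Kepler's third law T² = 4π²r³/μ at r = 1.04×10^9 km, T = 6700 days = 6700 × 86400 s = 5.7888×10^8 s: μ = 4π²r³/T² = 1.32520×10^11 km³/s².
In km: r₁ = 6.96 × 1.496×10^8 = 1.041216×10^9 km; r₂ = 1.30 × 1.496×10^8 = 1.9448×10^8 km.
The Hohmann ellipse has a_t = (r₁ + r₂)/2 = 6.17848×10^8 km.
Circular speed at r₁: v₁ = √(μ/r₁) = √(1.32520×10^11/1.041216×10^9) = 11.2816 km/s.
On the transfer ellipse at r₁, v² = μ(2/r − 1/a) gives v_a = √[μ(2/r₁ − 1/a_t)] = 6.32947 km/s.
First burn Δv₁ = |v_a − v₁| = 4.9521 km/s.
At r₂, v₂ = √(μ/r₂) = 26.1038 km/s.
Transfer-orbit speed at r₂: v_p = √[μ(2/r₂ − 1/a_t)] = 33.8870 km/s.
Second burn Δv₂ = |v₂ − v_p| = 7.7832 km/s.
Δv = Δv₁ + Δv₂ = 4.9521 + 7.7832 = 12.74 km/s.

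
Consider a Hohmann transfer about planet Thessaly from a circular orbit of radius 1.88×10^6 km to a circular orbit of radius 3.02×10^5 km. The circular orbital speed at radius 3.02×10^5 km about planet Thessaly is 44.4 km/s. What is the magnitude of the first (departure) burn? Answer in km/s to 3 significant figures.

From the circular-orbit relation v² = μ/r at r = 3.02×10^5 km: μ = v²r = (44.4)² × 3.02×10^5 = 5.95351×10^8 km³/s².
Semi-major axis of the transfer orbit: a_t = (1.880×10^6 + 3.020×10^5)/2 = 1.091×10^6 km.
Circular speed at r = 1.880×10^6 km: v_c = √(μ/r) = 17.7954 km/s.
Vis-viva on the transfer ellipse at r = 1.880×10^6 km gives v_t = √[μ(2/r − 1/a_t)] = 9.36265 km/s.
Δv₁ = |v_t − v_c| = |9.36265 − 17.7954| = 8.433 km/s.

Δv₁ = 8.43 km/s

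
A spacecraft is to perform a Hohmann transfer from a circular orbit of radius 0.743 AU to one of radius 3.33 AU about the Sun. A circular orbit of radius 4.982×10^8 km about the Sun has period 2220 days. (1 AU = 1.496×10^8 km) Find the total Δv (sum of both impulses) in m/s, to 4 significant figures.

Δv = 16090 m/s

From Kepler's third law T² = 4π²r³/μ at r = 4.982×10^8 km, T = 2220 days = 2220 × 86400 s = 1.91808×10^8 s: μ = 4π²r³/T² = 1.32690×10^11 km³/s².
In km: r₁ = 0.743 × 1.496×10^8 = 1.111528×10^8 km; r₂ = 3.33 × 1.496×10^8 = 4.98168×10^8 km.
Semi-major axis of the transfer orbit: a_t = (1.111528×10^8 + 4.98168×10^8)/2 = 3.046604×10^8 km.
Circular speed at r₁: v₁ = √(μ/r₁) = √(1.32690×10^11/1.111528×10^8) = 34.55 km/s.
On the transfer ellipse at r₁, v² = μ(2/r − 1/a) gives v_p = √[μ(2/r₁ − 1/a_t)] = 44.18 km/s.
First burn Δv₁ = |v_p − v₁| = 9.630 km/s.
At r₂, v₂ = √(μ/r₂) = 16.3204 km/s.
Transfer-orbit speed at r₂: v_a = √[μ(2/r₂ − 1/a_t)] = 9.85787 km/s.
Second burn Δv₂ = |v₂ − v_a| = 6.463 km/s.
Total Δv = Δv₁ + Δv₂ = 16.09 km/s.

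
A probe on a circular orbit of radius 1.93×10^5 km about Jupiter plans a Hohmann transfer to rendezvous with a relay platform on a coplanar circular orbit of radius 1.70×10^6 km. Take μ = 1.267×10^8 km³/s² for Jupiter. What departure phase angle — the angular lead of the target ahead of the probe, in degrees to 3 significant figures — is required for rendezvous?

Semi-major axis of the transfer orbit: a_t = (1.930×10^5 + 1.700×10^6)/2 = 9.465×10^5 km.
Transfer time t = π√(a_t³/μ) = 2.57006×10^5 s.
The target's mean motion on its circular orbit is ω₂ = √(μ/r₂³) = 5.07826×10^-6 rad/s.
Angle swept by the target during transfer: ω₂·t = 1.3051 rad = 74.78°.
Arrival is 180° from departure on the ellipse, so φ = 180° − 74.78° = 105°.

φ = 105°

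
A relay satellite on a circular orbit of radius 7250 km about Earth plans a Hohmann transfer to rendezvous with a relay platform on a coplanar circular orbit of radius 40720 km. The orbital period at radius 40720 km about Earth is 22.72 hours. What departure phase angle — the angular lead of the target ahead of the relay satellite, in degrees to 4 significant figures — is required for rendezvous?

From Kepler's third law T² = 4π²r³/μ at r = 40720 km, T = 22.72 hours = 22.72 × 3600 s = 81792 s: μ = 4π²r³/T² = 3.98439×10^5 km³/s².
Semi-major axis of the transfer orbit: a_t = (7250 + 40720)/2 = 23985 km.
The half-period of the transfer ellipse is t = π√(a_t³/μ) = 18488 s.
Target angular speed ω₂ = √(μ/r₂³) = 7.6819×10^-5 rad/s.
Angle swept by the target during transfer: ω₂·t = 1.4202 rad = 81.37°.
Arrival is 180° from departure on the ellipse, so φ = 180° − 81.37° = 98.63°.

φ = 98.63°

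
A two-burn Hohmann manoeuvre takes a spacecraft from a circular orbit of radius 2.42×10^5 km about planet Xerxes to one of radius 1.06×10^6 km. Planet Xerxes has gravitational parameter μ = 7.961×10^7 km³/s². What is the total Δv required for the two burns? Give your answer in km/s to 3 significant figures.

Δv = 8.39 km/s

Semi-major axis of the transfer orbit: a_t = (2.420×10^5 + 1.060×10^6)/2 = 6.510×10^5 km.
At r₁ the circular-orbit speed is v₁ = √(μ/r₁) = 18.137 km/s.
On the transfer ellipse at r₁, vis-viva gives v_p = √[μ(2/r₁ − 1/a_t)] = 23.144 km/s.
First burn Δv₁ = |v_p − v₁| = 5.007 km/s.
Circular speed at r₂: v₂ = √(μ/r₂) = 8.666 km/s.
Transfer-orbit speed at r₂: v_a = √[μ(2/r₂ − 1/a_t)] = 5.284 km/s.
Second burn Δv₂ = |v₂ − v_a| = 3.382 km/s.
Total Δv = Δv₁ + Δv₂ = 8.389 km/s.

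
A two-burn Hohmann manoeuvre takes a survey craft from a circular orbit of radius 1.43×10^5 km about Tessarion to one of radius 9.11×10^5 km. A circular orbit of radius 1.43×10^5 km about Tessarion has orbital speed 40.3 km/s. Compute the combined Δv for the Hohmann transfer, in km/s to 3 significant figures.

From the circular-orbit relation v² = μ/r at r = 1.43×10^5 km: μ = v²r = (40.3)² × 1.43×10^5 = 2.32245×10^8 km³/s².
The Hohmann ellipse has a_t = (r₁ + r₂)/2 = 5.270×10^5 km.
At r₁ the circular-orbit speed is v₁ = √(μ/r₁) = 40.30 km/s.
On the transfer ellipse at r₁, vis-viva gives v_p = √[μ(2/r₁ − 1/a_t)] = 52.99 km/s.
First burn Δv₁ = |v_p − v₁| = 12.69 km/s.
Circular speed at r₂: v₂ = √(μ/r₂) = 15.96665 km/s.
Transfer-orbit speed at r₂: v_a = √[μ(2/r₂ − 1/a_t)] = 8.317189 km/s.
Second burn Δv₂ = |v₂ − v_a| = 7.649 km/s.
Total Δv = Δv₁ + Δv₂ = 20.34 km/s.

Δv = 20.3 km/s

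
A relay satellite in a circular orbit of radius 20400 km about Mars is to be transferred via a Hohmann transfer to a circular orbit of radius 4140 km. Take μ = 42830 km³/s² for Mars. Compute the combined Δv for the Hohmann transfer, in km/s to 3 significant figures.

Transfer-ellipse semi-major axis a_t = (r₁ + r₂)/2 = (20400 + 4140)/2 = 12270 km.
At r₁ the circular-orbit speed is v₁ = √(μ/r₁) = 1.449 km/s.
Transfer-orbit speed at r₁ (vis-viva): v_a = √[μ(2/r₁ − 1/a_t)] = 0.8417 km/s.
First burn Δv₁ = |v_a − v₁| = 0.6073 km/s.
Circular speed at r₂: v₂ = √(μ/r₂) = 3.2164 km/s.
Transfer-orbit speed at r₂: v_p = √[μ(2/r₂ − 1/a_t)] = 4.1473 km/s.
Second burn Δv₂ = |v₂ − v_p| = 0.9309 km/s.
Δv = Δv₁ + Δv₂ = 0.6073 + 0.9309 = 1.538 km/s.

Δv = 1.54 km/s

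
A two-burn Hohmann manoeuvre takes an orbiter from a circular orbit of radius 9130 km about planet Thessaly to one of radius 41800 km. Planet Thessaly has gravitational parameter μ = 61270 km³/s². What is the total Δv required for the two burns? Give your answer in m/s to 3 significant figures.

Δv = 1210 m/s

Semi-major axis of the transfer orbit: a_t = (9130 + 41800)/2 = 25465 km.
At r₁ the circular-orbit speed is v₁ = √(μ/r₁) = 2.5905 km/s.
Transfer-orbit speed at r₁ (v² = μ(2/r − 1/a)): v_p = √[μ(2/r₁ − 1/a_t)] = 3.3190 km/s.
First burn Δv₁ = |v_p − v₁| = 0.7285 km/s.
At r₂, v₂ = √(μ/r₂) = 1.2107 km/s.
Transfer-orbit speed at r₂: v_a = √[μ(2/r₂ − 1/a_t)] = 0.72494 km/s.
Second burn Δv₂ = |v₂ − v_a| = 0.4858 km/s.
Δv = Δv₁ + Δv₂ = 0.7285 + 0.4858 = 1.214 km/s.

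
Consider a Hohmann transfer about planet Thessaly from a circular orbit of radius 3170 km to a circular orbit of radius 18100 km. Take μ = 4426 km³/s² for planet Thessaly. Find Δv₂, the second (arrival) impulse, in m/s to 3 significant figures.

Transfer-ellipse semi-major axis a_t = (r₁ + r₂)/2 = (3170 + 18100)/2 = 10635 km.
Circular speed at r = 18100 km: v_c = √(μ/r) = 0.4945 km/s.
Vis-viva on the transfer ellipse at r = 18100 km gives v_t = √[μ(2/r − 1/a_t)] = 0.2700 km/s.
Δv₂ = |v_t − v_c| = |0.2700 − 0.4945| = 0.2245 km/s.

Δv₂ = 225 m/s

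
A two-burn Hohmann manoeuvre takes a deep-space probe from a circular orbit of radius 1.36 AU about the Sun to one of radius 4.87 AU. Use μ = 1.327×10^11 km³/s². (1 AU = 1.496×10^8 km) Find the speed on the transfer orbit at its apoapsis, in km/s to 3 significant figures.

In km: r₁ = 1.36 × 1.496×10^8 = 2.03456×10^8 km; r₂ = 4.87 × 1.496×10^8 = 7.28552×10^8 km.
The Hohmann ellipse has a_t = (r₁ + r₂)/2 = 4.66004×10^8 km.
At apoapsis, r = 7.28552×10^8 km.
From the vis-viva equation, v = √[μ(2/r − 1/a_t)] = 8.918 km/s.

v = 8.92 km/s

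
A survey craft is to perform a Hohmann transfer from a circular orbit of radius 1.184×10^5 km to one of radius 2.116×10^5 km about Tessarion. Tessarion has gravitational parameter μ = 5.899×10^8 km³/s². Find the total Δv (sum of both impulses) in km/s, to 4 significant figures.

Δv = 17.42 km/s

Transfer-ellipse semi-major axis a_t = (r₁ + r₂)/2 = (1.184×10^5 + 2.116×10^5)/2 = 1.650×10^5 km.
Circular speed at r₁: v₁ = √(μ/r₁) = √(5.899×10^8/1.184×10^5) = 70.5852 km/s.
On the transfer ellipse at r₁, v² = μ(2/r − 1/a) gives v_p = √[μ(2/r₁ − 1/a_t)] = 79.9336 km/s.
First burn Δv₁ = |v_p − v₁| = 9.348 km/s.
Circular speed at r₂: v₂ = √(μ/r₂) = 52.800 km/s.
Transfer-orbit speed at r₂: v_a = √[μ(2/r₂ − 1/a_t)] = 44.727 km/s.
Second burn Δv₂ = |v₂ − v_a| = 8.073 km/s.
Total Δv = Δv₁ + Δv₂ = 17.42 km/s.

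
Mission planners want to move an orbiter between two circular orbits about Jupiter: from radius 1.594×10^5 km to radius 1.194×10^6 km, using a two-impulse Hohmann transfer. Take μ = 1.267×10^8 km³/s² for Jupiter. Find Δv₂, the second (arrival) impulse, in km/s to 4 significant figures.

Semi-major axis of the transfer orbit: a_t = (1.594×10^5 + 1.194×10^6)/2 = 6.767×10^5 km.
On the circular orbit at r = 1.194×10^6 km, v_c = √(μ/r) = 10.3012 km/s.
Vis-viva on the transfer ellipse at r = 1.194×10^6 km gives v_t = √[μ(2/r − 1/a_t)] = 4.99956 km/s.
Δv₂ = |v_t − v_c| = |4.99956 − 10.3012| = 5.302 km/s.

Δv₂ = 5.302 km/s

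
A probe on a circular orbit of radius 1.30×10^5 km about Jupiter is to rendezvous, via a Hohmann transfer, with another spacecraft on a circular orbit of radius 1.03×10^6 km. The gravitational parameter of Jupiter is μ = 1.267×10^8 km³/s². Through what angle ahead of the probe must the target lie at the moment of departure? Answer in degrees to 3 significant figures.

Semi-major axis of the transfer orbit: a_t = (1.300×10^5 + 1.030×10^6)/2 = 5.800×10^5 km.
The half-period of the transfer ellipse is t = π√(a_t³/μ) = 1.2328×10^5 s.
Target angular speed ω₂ = √(μ/r₂³) = 1.0768×10^-5 rad/s.
Angle swept by the target during transfer: ω₂·t = 1.3275 rad = 76.06°.
Arrival is 180° from departure on the ellipse, so φ = 180° − 76.06° = 104°.

φ = 104°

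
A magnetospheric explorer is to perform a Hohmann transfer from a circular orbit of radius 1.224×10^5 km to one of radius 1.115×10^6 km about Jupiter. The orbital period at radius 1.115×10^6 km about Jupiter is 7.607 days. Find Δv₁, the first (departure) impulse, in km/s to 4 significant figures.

From Kepler's third law T² = 4π²r³/μ at r = 1.115×10^6 km, T = 7.607 days = 7.607 × 86400 s = 6.572448×10^5 s: μ = 4π²r³/T² = 1.26686×10^8 km³/s².
Transfer-ellipse semi-major axis a_t = (r₁ + r₂)/2 = (1.224×10^5 + 1.115×10^6)/2 = 6.187×10^5 km.
Circular speed at r = 1.224×10^5 km: v_c = √(μ/r) = 32.17 km/s.
Vis-viva on the transfer ellipse at r = 1.224×10^5 km gives v_t = √[μ(2/r − 1/a_t)] = 43.19 km/s.
Δv₁ = |v_t − v_c| = |43.19 − 32.17| = 11.02 km/s.

Δv₁ = 11.02 km/s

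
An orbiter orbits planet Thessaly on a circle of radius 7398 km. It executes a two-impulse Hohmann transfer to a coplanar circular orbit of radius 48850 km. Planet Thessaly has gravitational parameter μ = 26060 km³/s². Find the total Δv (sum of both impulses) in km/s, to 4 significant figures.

Δv = 0.9525 km/s

The Hohmann ellipse has a_t = (r₁ + r₂)/2 = 28124 km.
Circular speed at r₁: v₁ = √(μ/r₁) = √(26060/7398) = 1.8769 km/s.
Transfer-orbit speed at r₁ (vis-viva equation): v_p = √[μ(2/r₁ − 1/a_t)] = 2.4736 km/s.
First burn Δv₁ = |v_p − v₁| = 0.5967 km/s.
Circular speed at r₂: v₂ = √(μ/r₂) = 0.7304 km/s.
Transfer-orbit speed at r₂: v_a = √[μ(2/r₂ − 1/a_t)] = 0.3746 km/s.
Second burn Δv₂ = |v₂ − v_a| = 0.3558 km/s.
Δv = Δv₁ + Δv₂ = 0.5967 + 0.3558 = 0.9525 km/s.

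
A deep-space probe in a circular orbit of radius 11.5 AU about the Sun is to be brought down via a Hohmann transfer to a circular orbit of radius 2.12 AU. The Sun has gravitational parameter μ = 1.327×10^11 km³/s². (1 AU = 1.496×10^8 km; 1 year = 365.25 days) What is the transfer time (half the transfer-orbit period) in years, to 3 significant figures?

t = 8.89 years

In km: r₁ = 11.5 × 1.496×10^8 = 1.7204×10^9 km; r₂ = 2.12 × 1.496×10^8 = 3.17152×10^8 km.
Transfer-ellipse semi-major axis a_t = (r₁ + r₂)/2 = (1.7204×10^9 + 3.17152×10^8)/2 = 1.018776×10^9 km.
Transfer time t = π√(a_t³/μ) = π√((1.018776×10^9)³ / 1.327×10^11) = 2.804×10^8 s.
Converting: 2.804×10^8 s ÷ 3.15576×10^7 s/year (365.25 × 86400) = 8.89 years.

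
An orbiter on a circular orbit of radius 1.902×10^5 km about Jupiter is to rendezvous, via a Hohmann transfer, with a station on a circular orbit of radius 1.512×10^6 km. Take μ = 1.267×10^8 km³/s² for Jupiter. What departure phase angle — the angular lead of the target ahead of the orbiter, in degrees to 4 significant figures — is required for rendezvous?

φ = 104.0°

The Hohmann ellipse has a_t = (r₁ + r₂)/2 = 8.511×10^5 km.
Transfer time t = π√(a_t³/μ) = 2.1915×10^5 s.
Target angular speed ω₂ = √(μ/r₂³) = 6.0543×10^-6 rad/s.
Angle swept by the target during transfer: ω₂·t = 1.3268 rad = 76.02°.
The orbiter traverses 180° on the transfer ellipse, so the target must lead by 180° − 76.02° = 104.0°.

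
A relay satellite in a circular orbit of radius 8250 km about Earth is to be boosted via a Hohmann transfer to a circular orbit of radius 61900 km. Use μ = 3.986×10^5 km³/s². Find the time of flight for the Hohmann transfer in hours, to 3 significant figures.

Semi-major axis of the transfer orbit: a_t = (8250 + 61900)/2 = 35075 km.
Half the transfer-orbit period gives t = π√(a_t³/μ) = 32690 s.
Converting: 32690 s ÷ 3600 s/hour = 9.08 hours.

t = 9.08 hours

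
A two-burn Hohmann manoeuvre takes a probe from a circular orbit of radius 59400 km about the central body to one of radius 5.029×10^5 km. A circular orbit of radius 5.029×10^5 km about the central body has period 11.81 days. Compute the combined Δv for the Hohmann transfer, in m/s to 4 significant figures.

Δv = 4714 m/s

From Kepler's third law T² = 4π²r³/μ at r = 5.029×10^5 km, T = 11.81 days = 11.81 × 86400 s = 1.020384×10^6 s: μ = 4π²r³/T² = 4.82256×10^6 km³/s².
Transfer-ellipse semi-major axis a_t = (r₁ + r₂)/2 = (59400 + 5.029×10^5)/2 = 2.8115×10^5 km.
Circular speed at r₁: v₁ = √(μ/r₁) = √(4.82256×10^6/59400) = 9.01043 km/s.
On the transfer ellipse at r₁, v² = μ(2/r − 1/a) gives v_p = √[μ(2/r₁ − 1/a_t)] = 12.0508 km/s.
First burn Δv₁ = |v_p − v₁| = 3.0404 km/s.
Circular speed at r₂: v₂ = √(μ/r₂) = 3.0967 km/s.
Transfer-orbit speed at r₂: v_a = √[μ(2/r₂ − 1/a_t)] = 1.4234 km/s.
Second burn Δv₂ = |v₂ − v_a| = 1.6733 km/s.
Total Δv = Δv₁ + Δv₂ = 4.714 km/s.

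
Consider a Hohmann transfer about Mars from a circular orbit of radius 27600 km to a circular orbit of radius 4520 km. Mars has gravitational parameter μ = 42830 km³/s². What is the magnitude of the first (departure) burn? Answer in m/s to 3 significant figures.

Transfer-ellipse semi-major axis a_t = (r₁ + r₂)/2 = (27600 + 4520)/2 = 16060 km.
Circular speed at r = 27600 km: v_c = √(μ/r) = 1.2457 km/s.
Vis-viva on the transfer ellipse at r = 27600 km gives v_t = √[μ(2/r − 1/a_t)] = 0.66087 km/s.
Δv₁ = |v_t − v_c| = |0.66087 − 1.2457| = 0.5848 km/s.

Δv₁ = 585 m/s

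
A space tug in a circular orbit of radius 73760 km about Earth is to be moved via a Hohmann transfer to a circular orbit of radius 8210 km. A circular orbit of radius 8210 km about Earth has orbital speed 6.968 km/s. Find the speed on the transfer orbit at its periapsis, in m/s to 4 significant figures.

From the circular-orbit relation v² = μ/r at r = 8210 km: μ = v²r = (6.968)² × 8210 = 3.98620×10^5 km³/s².
The Hohmann ellipse has a_t = (r₁ + r₂)/2 = 40985 km.
At periapsis, r = 8210 km.
Vis-viva: v = √[μ(2/r − 1/a_t)] = √[3.98620×10^5 × (2/8210 − 1/40985)] = 9.348 km/s.

v = 9348 m/s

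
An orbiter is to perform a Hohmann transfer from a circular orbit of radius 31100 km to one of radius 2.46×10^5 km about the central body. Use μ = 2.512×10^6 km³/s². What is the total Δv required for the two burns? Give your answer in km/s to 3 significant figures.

Semi-major axis of the transfer orbit: a_t = (31100 + 2.460×10^5)/2 = 1.3855×10^5 km.
Circular speed at r₁: v₁ = √(μ/r₁) = √(2.512×10^6/31100) = 8.98731 km/s.
On the transfer ellipse at r₁, vis-viva equation gives v_p = √[μ(2/r₁ − 1/a_t)] = 11.9755 km/s.
First burn Δv₁ = |v_p − v₁| = 2.988 km/s.
Circular speed at r₂: v₂ = √(μ/r₂) = 3.196 km/s.
Transfer-orbit speed at r₂: v_a = √[μ(2/r₂ − 1/a_t)] = 1.514 km/s.
Second burn Δv₂ = |v₂ − v_a| = 1.682 km/s.
Δv = Δv₁ + Δv₂ = 2.988 + 1.682 = 4.670 km/s.

Δv = 4.67 km/s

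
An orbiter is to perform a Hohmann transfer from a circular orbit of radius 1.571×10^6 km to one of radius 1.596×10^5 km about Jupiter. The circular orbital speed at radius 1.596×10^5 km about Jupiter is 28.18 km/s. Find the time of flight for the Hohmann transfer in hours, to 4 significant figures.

t = 62.39 hours

From the circular-orbit relation v² = μ/r at r = 1.596×10^5 km: μ = v²r = (28.18)² × 1.596×10^5 = 1.26740×10^8 km³/s².
Transfer-ellipse semi-major axis a_t = (r₁ + r₂)/2 = (1.571×10^6 + 1.596×10^5)/2 = 8.653×10^5 km.
Transfer time t = π√(a_t³/μ) = π√((8.653×10^5)³ / 1.26740×10^8) = 2.246×10^5 s.
Converting: 2.246×10^5 s ÷ 3600 s/hour = 62.39 hours.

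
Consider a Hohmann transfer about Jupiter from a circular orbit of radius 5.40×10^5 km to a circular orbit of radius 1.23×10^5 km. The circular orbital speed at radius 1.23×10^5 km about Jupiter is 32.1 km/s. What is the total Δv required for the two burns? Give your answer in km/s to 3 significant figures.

From the circular-orbit relation v² = μ/r at r = 1.23×10^5 km: μ = v²r = (32.1)² × 1.23×10^5 = 1.26740×10^8 km³/s².
The Hohmann ellipse has a_t = (r₁ + r₂)/2 = 3.315×10^5 km.
Circular speed at r₁: v₁ = √(μ/r₁) = √(1.26740×10^8/5.400×10^5) = 15.32 km/s.
Transfer-orbit speed at r₁ (v² = μ(2/r − 1/a)): v_a = √[μ(2/r₁ − 1/a_t)] = 9.332 km/s.
First burn Δv₁ = |v_a − v₁| = 5.988 km/s.
At r₂, v₂ = √(μ/r₂) = 32.100 km/s.
Transfer-orbit speed at r₂: v_p = √[μ(2/r₂ − 1/a_t)] = 40.969 km/s.
Second burn Δv₂ = |v₂ − v_p| = 8.869 km/s.
Δv = Δv₁ + Δv₂ = 5.988 + 8.869 = 14.86 km/s.

Δv = 14.9 km/s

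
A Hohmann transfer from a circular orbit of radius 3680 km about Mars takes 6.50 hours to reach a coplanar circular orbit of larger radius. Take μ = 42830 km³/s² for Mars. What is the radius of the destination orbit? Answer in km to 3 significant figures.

Transfer time t = 6.50 hours = 23400 s, and t = π√(a_t³/μ).
So a_t = (μ t²/π²)^(1/3) = (42830 × (23400)² / π²)^(1/3) = 13344 km.
Since a_t = (r₁ + r₂)/2, r₂ = 2a_t − r₁ = 2×13344 − 3680 = 23008 km.

r₂ = 23000 km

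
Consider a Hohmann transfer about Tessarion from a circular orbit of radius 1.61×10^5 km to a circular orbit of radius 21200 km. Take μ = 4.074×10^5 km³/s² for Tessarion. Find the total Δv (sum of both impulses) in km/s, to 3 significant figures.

Δv = 2.27 km/s

Transfer-ellipse semi-major axis a_t = (r₁ + r₂)/2 = (1.610×10^5 + 21200)/2 = 91100 km.
Circular speed at r₁: v₁ = √(μ/r₁) = √(4.074×10^5/1.610×10^5) = 1.59073 km/s.
Transfer-orbit speed at r₁ (vis-viva equation): v_a = √[μ(2/r₁ − 1/a_t)] = 0.767373 km/s.
First burn Δv₁ = |v_a − v₁| = 0.8234 km/s.
At r₂, v₂ = √(μ/r₂) = 4.384 km/s.
Transfer-orbit speed at r₂: v_p = √[μ(2/r₂ − 1/a_t)] = 5.828 km/s.
Second burn Δv₂ = |v₂ − v_p| = 1.444 km/s.
Δv = Δv₁ + Δv₂ = 0.8234 + 1.444 = 2.267 km/s.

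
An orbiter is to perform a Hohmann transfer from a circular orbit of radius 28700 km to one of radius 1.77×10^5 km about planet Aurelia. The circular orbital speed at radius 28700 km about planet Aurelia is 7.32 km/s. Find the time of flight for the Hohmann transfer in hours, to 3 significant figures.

From the circular-orbit relation v² = μ/r at r = 28700 km: μ = v²r = (7.32)² × 28700 = 1.53781×10^6 km³/s².
Semi-major axis of the transfer orbit: a_t = (28700 + 1.770×10^5)/2 = 1.0285×10^5 km.
By Kepler's third law the transfer-orbit period is T = 2π√(a_t³/μ), so t = T/2 = 83560 s.
Converting: 83560 s ÷ 3600 s/hour = 23.2 hours.

t = 23.2 hours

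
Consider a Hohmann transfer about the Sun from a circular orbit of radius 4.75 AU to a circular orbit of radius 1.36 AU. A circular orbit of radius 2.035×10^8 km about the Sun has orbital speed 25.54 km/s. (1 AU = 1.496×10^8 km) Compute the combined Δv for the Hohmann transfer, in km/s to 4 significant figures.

Δv = 10.86 km/s

From the circular-orbit relation v² = μ/r at r = 2.035×10^8 km: μ = v²r = (25.54)² × 2.035×10^8 = 1.32741×10^11 km³/s².
In km: r₁ = 4.75 × 1.496×10^8 = 7.106×10^8 km; r₂ = 1.36 × 1.496×10^8 = 2.03456×10^8 km.
Transfer-ellipse semi-major axis a_t = (r₁ + r₂)/2 = (7.106×10^8 + 2.03456×10^8)/2 = 4.57028×10^8 km.
Circular speed at r₁: v₁ = √(μ/r₁) = √(1.32741×10^11/7.106×10^8) = 13.66754 km/s.
Transfer-orbit speed at r₁ (v² = μ(2/r − 1/a)): v_a = √[μ(2/r₁ − 1/a_t)] = 9.119150 km/s.
First burn Δv₁ = |v_a − v₁| = 4.5484 km/s.
Circular speed at r₂: v₂ = √(μ/r₂) = 25.5428 km/s.
Transfer-orbit speed at r₂: v_p = √[μ(2/r₂ − 1/a_t)] = 31.8500 km/s.
Second burn Δv₂ = |v₂ − v_p| = 6.3072 km/s.
Total Δv = Δv₁ + Δv₂ = 10.86 km/s.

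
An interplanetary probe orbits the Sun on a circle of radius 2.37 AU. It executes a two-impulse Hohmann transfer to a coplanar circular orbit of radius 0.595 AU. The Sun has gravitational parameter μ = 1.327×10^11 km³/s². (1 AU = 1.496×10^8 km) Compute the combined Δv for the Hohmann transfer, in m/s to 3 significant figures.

Δv = 17300 m/s

In km: r₁ = 2.37 × 1.496×10^8 = 3.54552×10^8 km; r₂ = 0.595 × 1.496×10^8 = 8.9012×10^7 km.
Semi-major axis of the transfer orbit: a_t = (3.54552×10^8 + 8.9012×10^7)/2 = 2.21782×10^8 km.
At r₁ the circular-orbit speed is v₁ = √(μ/r₁) = 19.35 km/s.
On the transfer ellipse at r₁, v² = μ(2/r − 1/a) gives v_a = √[μ(2/r₁ − 1/a_t)] = 12.26 km/s.
First burn Δv₁ = |v_a − v₁| = 7.090 km/s.
At r₂, v₂ = √(μ/r₂) = 38.61 km/s.
Transfer-orbit speed at r₂: v_p = √[μ(2/r₂ − 1/a_t)] = 48.82 km/s.
Second burn Δv₂ = |v₂ − v_p| = 10.21 km/s.
Total Δv = Δv₁ + Δv₂ = 17.30 km/s.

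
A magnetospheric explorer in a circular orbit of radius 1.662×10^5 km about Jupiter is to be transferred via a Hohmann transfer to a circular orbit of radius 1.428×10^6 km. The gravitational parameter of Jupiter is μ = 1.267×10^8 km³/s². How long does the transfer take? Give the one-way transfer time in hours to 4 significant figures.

Semi-major axis of the transfer orbit: a_t = (1.662×10^5 + 1.428×10^6)/2 = 7.971×10^5 km.
Half the transfer-orbit period gives t = π√(a_t³/μ) = 1.986×10^5 s.
Converting: 1.986×10^5 s ÷ 3600 s/hour = 55.17 hours.

t = 55.17 hours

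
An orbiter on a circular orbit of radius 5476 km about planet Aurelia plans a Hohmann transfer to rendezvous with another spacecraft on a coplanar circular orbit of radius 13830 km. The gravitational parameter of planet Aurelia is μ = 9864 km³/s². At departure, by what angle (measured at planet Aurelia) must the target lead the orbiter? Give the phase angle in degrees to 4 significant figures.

φ = 75.04°

Transfer-ellipse semi-major axis a_t = (r₁ + r₂)/2 = (5476 + 13830)/2 = 9653 km.
Transfer time t = π√(a_t³/μ) = 29999.7 s.
Target angular speed ω₂ = √(μ/r₂³) = 6.10651×10^-5 rad/s.
Angle swept by the target during transfer: ω₂·t = 1.8319 rad = 104.96°.
Arrival is 180° from departure on the ellipse, so φ = 180° − 104.96° = 75.04°.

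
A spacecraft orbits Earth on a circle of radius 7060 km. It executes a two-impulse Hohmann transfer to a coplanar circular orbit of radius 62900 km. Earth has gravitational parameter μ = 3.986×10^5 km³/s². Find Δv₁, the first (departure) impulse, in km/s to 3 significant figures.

Semi-major axis of the transfer orbit: a_t = (7060 + 62900)/2 = 34980 km.
On the circular orbit at r = 7060 km, v_c = √(μ/r) = 7.5139 km/s.
Vis-viva on the transfer ellipse at r = 7060 km gives v_t = √[μ(2/r − 1/a_t)] = 10.076 km/s.
Δv₁ = |v_t − v_c| = |10.076 − 7.5139| = 2.562 km/s.

Δv₁ = 2.56 km/s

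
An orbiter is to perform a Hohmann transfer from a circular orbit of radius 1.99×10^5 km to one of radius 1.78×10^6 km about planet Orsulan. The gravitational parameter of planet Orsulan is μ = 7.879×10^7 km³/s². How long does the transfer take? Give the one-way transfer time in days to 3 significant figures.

Transfer-ellipse semi-major axis a_t = (r₁ + r₂)/2 = (1.990×10^5 + 1.780×10^6)/2 = 9.895×10^5 km.
By Kepler's third law the transfer-orbit period is T = 2π√(a_t³/μ), so t = T/2 = 3.484×10^5 s.
Converting: 3.484×10^5 s ÷ 86400 s/day = 4.03 days.

t = 4.03 days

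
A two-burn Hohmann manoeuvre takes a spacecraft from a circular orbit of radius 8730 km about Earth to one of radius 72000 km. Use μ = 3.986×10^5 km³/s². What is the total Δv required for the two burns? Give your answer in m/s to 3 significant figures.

Semi-major axis of the transfer orbit: a_t = (8730 + 72000)/2 = 40365 km.
Circular speed at r₁: v₁ = √(μ/r₁) = √(3.986×10^5/8730) = 6.7571 km/s.
On the transfer ellipse at r₁, v² = μ(2/r − 1/a) gives v_p = √[μ(2/r₁ − 1/a_t)] = 9.0245 km/s.
First burn Δv₁ = |v_p − v₁| = 2.267 km/s.
At r₂, v₂ = √(μ/r₂) = 2.353 km/s.
Transfer-orbit speed at r₂: v_a = √[μ(2/r₂ − 1/a_t)] = 1.094 km/s.
Second burn Δv₂ = |v₂ − v_a| = 1.259 km/s.
Δv = Δv₁ + Δv₂ = 2.267 + 1.259 = 3.526 km/s.

Δv = 3530 m/s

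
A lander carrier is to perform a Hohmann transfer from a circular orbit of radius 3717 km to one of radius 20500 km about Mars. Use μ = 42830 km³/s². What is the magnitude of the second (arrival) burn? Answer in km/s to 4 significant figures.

Transfer-ellipse semi-major axis a_t = (r₁ + r₂)/2 = (3717 + 20500)/2 = 12108.5 km.
Circular speed at r = 20500 km: v_c = √(μ/r) = 1.4454 km/s.
Vis-viva on the transfer ellipse at r = 20500 km gives v_t = √[μ(2/r − 1/a_t)] = 0.80084 km/s.
Δv₂ = |v_t − v_c| = |0.80084 − 1.4454| = 0.6446 km/s.

Δv₂ = 0.6446 km/s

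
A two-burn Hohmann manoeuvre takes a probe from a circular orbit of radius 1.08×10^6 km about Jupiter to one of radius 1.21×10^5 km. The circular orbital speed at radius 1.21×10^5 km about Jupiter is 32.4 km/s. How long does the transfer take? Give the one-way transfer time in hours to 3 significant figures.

From the circular-orbit relation v² = μ/r at r = 1.21×10^5 km: μ = v²r = (32.4)² × 1.21×10^5 = 1.27021×10^8 km³/s².
Transfer-ellipse semi-major axis a_t = (r₁ + r₂)/2 = (1.080×10^6 + 1.210×10^5)/2 = 6.005×10^5 km.
Transfer time t = π√(a_t³/μ) = π√((6.005×10^5)³ / 1.27021×10^8) = 1.297×10^5 s.
Converting: 1.297×10^5 s ÷ 3600 s/hour = 36.0 hours.

t = 36.0 hours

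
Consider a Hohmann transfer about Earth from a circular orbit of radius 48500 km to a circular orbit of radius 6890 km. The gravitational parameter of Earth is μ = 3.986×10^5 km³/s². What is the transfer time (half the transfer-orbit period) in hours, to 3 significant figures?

Transfer-ellipse semi-major axis a_t = (r₁ + r₂)/2 = (48500 + 6890)/2 = 27695 km.
Half the transfer-orbit period gives t = π√(a_t³/μ) = 22930 s.
Converting: 22930 s ÷ 3600 s/hour = 6.37 hours.

t = 6.37 hours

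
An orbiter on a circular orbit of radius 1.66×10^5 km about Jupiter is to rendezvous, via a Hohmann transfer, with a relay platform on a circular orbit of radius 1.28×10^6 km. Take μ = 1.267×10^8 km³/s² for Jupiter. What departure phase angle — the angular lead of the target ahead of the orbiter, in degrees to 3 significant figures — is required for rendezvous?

The Hohmann ellipse has a_t = (r₁ + r₂)/2 = 7.230×10^5 km.
Transfer time t = π√(a_t³/μ) = 1.71581×10^5 s.
Target angular speed ω₂ = √(μ/r₂³) = 7.77273×10^-6 rad/s.
Angle swept by the target during transfer: ω₂·t = 1.33365 rad = 76.41°.
The orbiter traverses 180° on the transfer ellipse, so the target must lead by 180° − 76.41° = 104°.

φ = 104°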